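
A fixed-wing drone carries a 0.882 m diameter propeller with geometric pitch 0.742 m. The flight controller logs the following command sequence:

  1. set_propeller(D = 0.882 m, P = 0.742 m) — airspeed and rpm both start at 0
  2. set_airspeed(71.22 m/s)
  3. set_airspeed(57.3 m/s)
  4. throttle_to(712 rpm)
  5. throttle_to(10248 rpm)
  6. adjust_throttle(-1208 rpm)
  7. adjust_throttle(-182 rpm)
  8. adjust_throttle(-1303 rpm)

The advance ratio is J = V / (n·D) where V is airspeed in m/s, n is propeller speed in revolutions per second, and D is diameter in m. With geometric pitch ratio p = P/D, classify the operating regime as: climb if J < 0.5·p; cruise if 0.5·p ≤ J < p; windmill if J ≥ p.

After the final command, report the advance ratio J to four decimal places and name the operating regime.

J = 0.5159, regime = cruise

set_propeller: D = 0.882 m, P = 0.742 m (p = P/D = 0.841270); state ← (V=0, rpm=0)
set_airspeed(71.22): V ← 71.22 m/s
set_airspeed(57.3): V ← 57.3 m/s
throttle_to(712): rpm ← 712
throttle_to(10248): rpm ← 10248
adjust_throttle(-1208): rpm ← 10248 -1208 = 9040
adjust_throttle(-182): rpm ← 9040 -182 = 8858
adjust_throttle(-1303): rpm ← 8858 -1303 = 7555
final state: V = 57.3 m/s, rpm = 7555 → n = rpm/60 = 125.916667 rev/s
J = V / (n·D) = 57.3 / (125.916667 × 0.882) = 0.515944
regime bands: climb J<0.4206 | cruise [0.4206, 0.8413) | windmill J≥0.8413
J = 0.5159 → cruise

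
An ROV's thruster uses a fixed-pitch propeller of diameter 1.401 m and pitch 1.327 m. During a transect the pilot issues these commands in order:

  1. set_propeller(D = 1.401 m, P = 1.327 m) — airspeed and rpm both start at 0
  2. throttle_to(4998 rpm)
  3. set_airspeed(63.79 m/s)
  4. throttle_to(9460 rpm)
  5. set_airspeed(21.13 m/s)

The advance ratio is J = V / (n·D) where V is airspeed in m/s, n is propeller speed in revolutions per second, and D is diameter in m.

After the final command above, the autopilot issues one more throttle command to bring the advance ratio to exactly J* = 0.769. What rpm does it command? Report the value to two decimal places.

rpm = 1176.76

set_propeller: D = 1.401 m, P = 1.327 m (p = P/D = 0.947181); state ← (V=0, rpm=0)
throttle_to(4998): rpm ← 4998
set_airspeed(63.79): V ← 63.79 m/s
throttle_to(9460): rpm ← 9460
set_airspeed(21.13): V ← 21.13 m/s
final state: V = 21.13 m/s, rpm = 9460 → n = rpm/60 = 157.666667 rev/s
target J* = 0.769; solve J* = V/(n·D) for n: n = V/(J*·D) = 21.13/(0.769 × 1.401) = 19.612593 rev/s
rpm = 60·n = 1176.755596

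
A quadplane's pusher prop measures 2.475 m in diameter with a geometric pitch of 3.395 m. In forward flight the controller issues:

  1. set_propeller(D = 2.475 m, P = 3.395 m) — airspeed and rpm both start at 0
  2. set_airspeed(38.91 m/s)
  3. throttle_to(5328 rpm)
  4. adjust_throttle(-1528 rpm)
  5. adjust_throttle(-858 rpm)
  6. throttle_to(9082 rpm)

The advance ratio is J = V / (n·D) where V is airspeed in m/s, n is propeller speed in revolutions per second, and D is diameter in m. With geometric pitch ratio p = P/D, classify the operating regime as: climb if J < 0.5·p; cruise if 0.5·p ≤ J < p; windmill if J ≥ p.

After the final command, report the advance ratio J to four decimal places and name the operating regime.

J = 0.1039, regime = climb

set_propeller: D = 2.475 m, P = 3.395 m (p = P/D = 1.371717); state ← (V=0, rpm=0)
set_airspeed(38.91): V ← 38.91 m/s
throttle_to(5328): rpm ← 5328
adjust_throttle(-1528): rpm ← 5328 -1528 = 3800
adjust_throttle(-858): rpm ← 3800 -858 = 2942
throttle_to(9082): rpm ← 9082
final state: V = 38.91 m/s, rpm = 9082 → n = rpm/60 = 151.366667 rev/s
J = V / (n·D) = 38.91 / (151.366667 × 2.475) = 0.103862
regime bands: climb J<0.6859 | cruise [0.6859, 1.3717) | windmill J≥1.3717
J = 0.1039 → climb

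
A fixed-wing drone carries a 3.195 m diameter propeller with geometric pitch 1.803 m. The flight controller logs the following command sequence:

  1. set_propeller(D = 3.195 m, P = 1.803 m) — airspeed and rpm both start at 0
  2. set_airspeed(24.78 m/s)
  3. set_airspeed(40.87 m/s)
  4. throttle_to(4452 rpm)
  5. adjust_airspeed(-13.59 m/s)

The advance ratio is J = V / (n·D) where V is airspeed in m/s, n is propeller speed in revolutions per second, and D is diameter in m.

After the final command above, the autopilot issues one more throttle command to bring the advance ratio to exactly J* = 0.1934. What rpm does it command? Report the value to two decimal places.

rpm = 2648.92

set_propeller: D = 3.195 m, P = 1.803 m (p = P/D = 0.564319); state ← (V=0, rpm=0)
set_airspeed(24.78): V ← 24.78 m/s
set_airspeed(40.87): V ← 40.87 m/s
throttle_to(4452): rpm ← 4452
adjust_airspeed(-13.59): V ← 40.87 -13.59 = 27.28 m/s
final state: V = 27.28 m/s, rpm = 4452 → n = rpm/60 = 74.200000 rev/s
target J* = 0.1934; solve J* = V/(n·D) for n: n = V/(J*·D) = 27.28/(0.1934 × 3.195) = 44.148610 rev/s
rpm = 60·n = 2648.916595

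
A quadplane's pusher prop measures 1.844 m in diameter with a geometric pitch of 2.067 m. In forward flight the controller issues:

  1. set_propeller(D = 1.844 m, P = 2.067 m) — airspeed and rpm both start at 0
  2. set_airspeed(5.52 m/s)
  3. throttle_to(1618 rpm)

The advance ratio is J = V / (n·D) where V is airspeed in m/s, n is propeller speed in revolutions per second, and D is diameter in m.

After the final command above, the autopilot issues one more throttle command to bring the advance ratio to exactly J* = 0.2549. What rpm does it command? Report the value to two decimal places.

rpm = 704.63

set_propeller: D = 1.844 m, P = 2.067 m (p = P/D = 1.120933); state ← (V=0, rpm=0)
set_airspeed(5.52): V ← 5.52 m/s
throttle_to(1618): rpm ← 1618
final state: V = 5.52 m/s, rpm = 1618 → n = rpm/60 = 26.966667 rev/s
target J* = 0.2549; solve J* = V/(n·D) for n: n = V/(J*·D) = 5.52/(0.2549 × 1.844) = 11.743791 rev/s
rpm = 60·n = 704.627479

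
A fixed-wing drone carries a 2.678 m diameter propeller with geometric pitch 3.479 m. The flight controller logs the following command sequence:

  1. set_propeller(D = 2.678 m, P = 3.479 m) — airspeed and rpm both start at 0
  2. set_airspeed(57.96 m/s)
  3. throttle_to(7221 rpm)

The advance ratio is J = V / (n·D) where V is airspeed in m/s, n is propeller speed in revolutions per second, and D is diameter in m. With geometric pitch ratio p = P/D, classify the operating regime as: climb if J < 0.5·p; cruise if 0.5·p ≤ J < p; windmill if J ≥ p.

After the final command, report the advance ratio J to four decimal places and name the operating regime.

J = 0.1798, regime = climb

set_propeller: D = 2.678 m, P = 3.479 m (p = P/D = 1.299104); state ← (V=0, rpm=0)
set_airspeed(57.96): V ← 57.96 m/s
throttle_to(7221): rpm ← 7221
final state: V = 57.96 m/s, rpm = 7221 → n = rpm/60 = 120.350000 rev/s
J = V / (n·D) = 57.96 / (120.350000 × 2.678) = 0.179834
regime bands: climb J<0.6496 | cruise [0.6496, 1.2991) | windmill J≥1.2991
J = 0.1798 → climb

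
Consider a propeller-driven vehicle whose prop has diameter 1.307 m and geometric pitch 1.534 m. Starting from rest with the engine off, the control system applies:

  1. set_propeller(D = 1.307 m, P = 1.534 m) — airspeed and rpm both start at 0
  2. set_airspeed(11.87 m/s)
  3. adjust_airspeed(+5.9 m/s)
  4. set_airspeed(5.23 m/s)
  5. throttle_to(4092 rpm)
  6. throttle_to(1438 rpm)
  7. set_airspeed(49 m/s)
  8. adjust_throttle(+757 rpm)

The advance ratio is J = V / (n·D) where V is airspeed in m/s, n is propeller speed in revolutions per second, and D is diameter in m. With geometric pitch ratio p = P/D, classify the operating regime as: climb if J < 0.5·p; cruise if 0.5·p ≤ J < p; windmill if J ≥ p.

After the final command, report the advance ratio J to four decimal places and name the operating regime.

set_propeller: D = 1.307 m, P = 1.534 m (p = P/D = 1.173680); state ← (V=0, rpm=0)
set_airspeed(11.87): V ← 11.87 m/s
adjust_airspeed(+5.9): V ← 11.87 +5.9 = 17.77 m/s
set_airspeed(5.23): V ← 5.23 m/s
throttle_to(4092): rpm ← 4092
throttle_to(1438): rpm ← 1438
set_airspeed(49): V ← 49 m/s
adjust_throttle(+757): rpm ← 1438 +757 = 2195
final state: V = 49 m/s, rpm = 2195 → n = rpm/60 = 36.583333 rev/s
J = V / (n·D) = 49 / (36.583333 × 1.307) = 1.024796
regime bands: climb J<0.5868 | cruise [0.5868, 1.1737) | windmill J≥1.1737
J = 1.0248 → cruise

J = 1.0248, regime = cruise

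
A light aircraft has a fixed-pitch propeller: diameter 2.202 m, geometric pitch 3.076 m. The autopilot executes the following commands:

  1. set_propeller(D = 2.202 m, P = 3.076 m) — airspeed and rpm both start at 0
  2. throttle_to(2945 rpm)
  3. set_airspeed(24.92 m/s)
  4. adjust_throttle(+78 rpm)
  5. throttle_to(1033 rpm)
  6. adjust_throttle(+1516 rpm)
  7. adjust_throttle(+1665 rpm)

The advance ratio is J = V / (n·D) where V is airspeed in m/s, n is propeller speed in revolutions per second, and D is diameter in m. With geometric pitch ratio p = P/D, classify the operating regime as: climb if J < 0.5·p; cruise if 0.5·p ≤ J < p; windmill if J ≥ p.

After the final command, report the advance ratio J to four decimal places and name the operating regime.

set_propeller: D = 2.202 m, P = 3.076 m (p = P/D = 1.396912); state ← (V=0, rpm=0)
throttle_to(2945): rpm ← 2945
set_airspeed(24.92): V ← 24.92 m/s
adjust_throttle(+78): rpm ← 2945 +78 = 3023
throttle_to(1033): rpm ← 1033
adjust_throttle(+1516): rpm ← 1033 +1516 = 2549
adjust_throttle(+1665): rpm ← 2549 +1665 = 4214
final state: V = 24.92 m/s, rpm = 4214 → n = rpm/60 = 70.233333 rev/s
J = V / (n·D) = 24.92 / (70.233333 × 2.202) = 0.161134
regime bands: climb J<0.6985 | cruise [0.6985, 1.3969) | windmill J≥1.3969
J = 0.1611 → climb

J = 0.1611, regime = climb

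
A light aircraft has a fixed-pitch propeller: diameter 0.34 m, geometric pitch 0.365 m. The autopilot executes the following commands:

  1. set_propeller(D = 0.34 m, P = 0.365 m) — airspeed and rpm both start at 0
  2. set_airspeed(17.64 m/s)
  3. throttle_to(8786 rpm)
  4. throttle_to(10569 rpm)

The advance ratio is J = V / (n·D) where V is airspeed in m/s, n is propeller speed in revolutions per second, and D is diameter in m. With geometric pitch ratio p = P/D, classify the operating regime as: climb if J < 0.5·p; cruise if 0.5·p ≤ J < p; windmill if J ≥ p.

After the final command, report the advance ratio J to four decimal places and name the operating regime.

J = 0.2945, regime = climb

set_propeller: D = 0.34 m, P = 0.365 m (p = P/D = 1.073529); state ← (V=0, rpm=0)
set_airspeed(17.64): V ← 17.64 m/s
throttle_to(8786): rpm ← 8786
throttle_to(10569): rpm ← 10569
final state: V = 17.64 m/s, rpm = 10569 → n = rpm/60 = 176.150000 rev/s
J = V / (n·D) = 17.64 / (176.150000 × 0.34) = 0.294535
regime bands: climb J<0.5368 | cruise [0.5368, 1.0735) | windmill J≥1.0735
J = 0.2945 → climb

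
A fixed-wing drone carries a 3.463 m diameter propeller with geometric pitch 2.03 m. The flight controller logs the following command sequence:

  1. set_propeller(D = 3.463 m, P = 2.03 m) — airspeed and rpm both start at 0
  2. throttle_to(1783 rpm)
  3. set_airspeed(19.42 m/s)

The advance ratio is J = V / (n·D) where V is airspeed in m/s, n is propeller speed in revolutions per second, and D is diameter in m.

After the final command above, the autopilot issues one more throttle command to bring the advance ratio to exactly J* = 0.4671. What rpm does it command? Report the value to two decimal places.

rpm = 720.34

set_propeller: D = 3.463 m, P = 2.03 m (p = P/D = 0.586197); state ← (V=0, rpm=0)
throttle_to(1783): rpm ← 1783
set_airspeed(19.42): V ← 19.42 m/s
final state: V = 19.42 m/s, rpm = 1783 → n = rpm/60 = 29.716667 rev/s
target J* = 0.4671; solve J* = V/(n·D) for n: n = V/(J*·D) = 19.42/(0.4671 × 3.463) = 12.005683 rev/s
rpm = 60·n = 720.340971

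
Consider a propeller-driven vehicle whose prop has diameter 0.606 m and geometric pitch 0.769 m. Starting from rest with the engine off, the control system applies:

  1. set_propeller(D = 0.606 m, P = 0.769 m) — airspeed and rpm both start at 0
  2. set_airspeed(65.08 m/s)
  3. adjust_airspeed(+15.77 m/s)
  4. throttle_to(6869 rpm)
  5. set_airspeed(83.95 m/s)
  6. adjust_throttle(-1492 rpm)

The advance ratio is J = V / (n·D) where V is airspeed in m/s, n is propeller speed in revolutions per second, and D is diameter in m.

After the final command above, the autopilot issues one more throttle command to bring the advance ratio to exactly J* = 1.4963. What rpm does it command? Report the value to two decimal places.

rpm = 5554.96

set_propeller: D = 0.606 m, P = 0.769 m (p = P/D = 1.268977); state ← (V=0, rpm=0)
set_airspeed(65.08): V ← 65.08 m/s
adjust_airspeed(+15.77): V ← 65.08 +15.77 = 80.85 m/s
throttle_to(6869): rpm ← 6869
set_airspeed(83.95): V ← 83.95 m/s
adjust_throttle(-1492): rpm ← 6869 -1492 = 5377
final state: V = 83.95 m/s, rpm = 5377 → n = rpm/60 = 89.616667 rev/s
target J* = 1.4963; solve J* = V/(n·D) for n: n = V/(J*·D) = 83.95/(1.4963 × 0.606) = 92.582606 rev/s
rpm = 60·n = 5554.956351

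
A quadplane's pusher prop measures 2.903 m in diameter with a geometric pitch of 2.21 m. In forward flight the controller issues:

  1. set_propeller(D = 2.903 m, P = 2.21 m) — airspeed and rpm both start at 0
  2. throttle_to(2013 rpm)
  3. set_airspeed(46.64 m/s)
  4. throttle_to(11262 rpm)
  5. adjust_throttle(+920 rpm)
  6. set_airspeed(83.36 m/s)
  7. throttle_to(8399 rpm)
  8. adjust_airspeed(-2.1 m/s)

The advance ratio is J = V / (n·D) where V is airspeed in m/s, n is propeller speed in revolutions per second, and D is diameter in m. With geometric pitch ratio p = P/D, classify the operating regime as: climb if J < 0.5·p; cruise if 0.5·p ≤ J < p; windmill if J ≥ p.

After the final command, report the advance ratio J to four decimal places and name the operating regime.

J = 0.2000, regime = climb

set_propeller: D = 2.903 m, P = 2.21 m (p = P/D = 0.761281); state ← (V=0, rpm=0)
throttle_to(2013): rpm ← 2013
set_airspeed(46.64): V ← 46.64 m/s
throttle_to(11262): rpm ← 11262
adjust_throttle(+920): rpm ← 11262 +920 = 12182
set_airspeed(83.36): V ← 83.36 m/s
throttle_to(8399): rpm ← 8399
adjust_airspeed(-2.1): V ← 83.36 -2.1 = 81.26 m/s
final state: V = 81.26 m/s, rpm = 8399 → n = rpm/60 = 139.983333 rev/s
J = V / (n·D) = 81.26 / (139.983333 × 2.903) = 0.199965
regime bands: climb J<0.3806 | cruise [0.3806, 0.7613) | windmill J≥0.7613
J = 0.2000 → climb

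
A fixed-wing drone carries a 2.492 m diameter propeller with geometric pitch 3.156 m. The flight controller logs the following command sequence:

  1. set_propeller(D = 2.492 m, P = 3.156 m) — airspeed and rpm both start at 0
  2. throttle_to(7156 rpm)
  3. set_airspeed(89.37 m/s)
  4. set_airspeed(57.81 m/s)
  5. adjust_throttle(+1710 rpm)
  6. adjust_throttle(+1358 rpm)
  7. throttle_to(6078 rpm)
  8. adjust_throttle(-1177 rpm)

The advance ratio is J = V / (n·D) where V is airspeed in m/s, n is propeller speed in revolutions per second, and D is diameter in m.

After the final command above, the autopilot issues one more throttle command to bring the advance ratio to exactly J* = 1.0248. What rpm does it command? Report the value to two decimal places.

rpm = 1358.21

set_propeller: D = 2.492 m, P = 3.156 m (p = P/D = 1.266453); state ← (V=0, rpm=0)
throttle_to(7156): rpm ← 7156
set_airspeed(89.37): V ← 89.37 m/s
set_airspeed(57.81): V ← 57.81 m/s
adjust_throttle(+1710): rpm ← 7156 +1710 = 8866
adjust_throttle(+1358): rpm ← 8866 +1358 = 10224
throttle_to(6078): rpm ← 6078
adjust_throttle(-1177): rpm ← 6078 -1177 = 4901
final state: V = 57.81 m/s, rpm = 4901 → n = rpm/60 = 81.683333 rev/s
target J* = 1.0248; solve J* = V/(n·D) for n: n = V/(J*·D) = 57.81/(1.0248 × 2.492) = 22.636841 rev/s
rpm = 60·n = 1358.210442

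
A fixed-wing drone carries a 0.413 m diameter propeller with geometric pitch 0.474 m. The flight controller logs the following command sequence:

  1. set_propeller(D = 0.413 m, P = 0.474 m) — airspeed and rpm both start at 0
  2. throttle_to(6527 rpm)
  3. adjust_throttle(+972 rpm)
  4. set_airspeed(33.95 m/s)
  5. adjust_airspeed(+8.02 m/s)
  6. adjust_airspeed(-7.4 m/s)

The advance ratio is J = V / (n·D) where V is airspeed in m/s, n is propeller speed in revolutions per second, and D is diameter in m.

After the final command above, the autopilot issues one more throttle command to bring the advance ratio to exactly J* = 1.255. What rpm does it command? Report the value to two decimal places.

set_propeller: D = 0.413 m, P = 0.474 m (p = P/D = 1.147700); state ← (V=0, rpm=0)
throttle_to(6527): rpm ← 6527
adjust_throttle(+972): rpm ← 6527 +972 = 7499
set_airspeed(33.95): V ← 33.95 m/s
adjust_airspeed(+8.02): V ← 33.95 +8.02 = 41.97 m/s
adjust_airspeed(-7.4): V ← 41.97 -7.4 = 34.57 m/s
final state: V = 34.57 m/s, rpm = 7499 → n = rpm/60 = 124.983333 rev/s
target J* = 1.255; solve J* = V/(n·D) for n: n = V/(J*·D) = 34.57/(1.255 × 0.413) = 66.696893 rev/s
rpm = 60·n = 4001.813569

rpm = 4001.81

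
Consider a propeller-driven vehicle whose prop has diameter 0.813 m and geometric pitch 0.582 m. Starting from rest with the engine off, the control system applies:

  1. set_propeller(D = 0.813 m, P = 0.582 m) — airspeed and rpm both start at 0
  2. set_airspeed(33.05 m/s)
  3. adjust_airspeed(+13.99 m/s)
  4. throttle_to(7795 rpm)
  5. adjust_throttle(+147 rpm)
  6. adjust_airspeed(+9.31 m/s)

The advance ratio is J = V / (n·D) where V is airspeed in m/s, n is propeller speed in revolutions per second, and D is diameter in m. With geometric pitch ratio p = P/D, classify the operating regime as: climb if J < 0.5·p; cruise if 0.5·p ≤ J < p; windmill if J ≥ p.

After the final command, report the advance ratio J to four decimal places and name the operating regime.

set_propeller: D = 0.813 m, P = 0.582 m (p = P/D = 0.715867); state ← (V=0, rpm=0)
set_airspeed(33.05): V ← 33.05 m/s
adjust_airspeed(+13.99): V ← 33.05 +13.99 = 47.04 m/s
throttle_to(7795): rpm ← 7795
adjust_throttle(+147): rpm ← 7795 +147 = 7942
adjust_airspeed(+9.31): V ← 47.04 +9.31 = 56.35 m/s
final state: V = 56.35 m/s, rpm = 7942 → n = rpm/60 = 132.366667 rev/s
J = V / (n·D) = 56.35 / (132.366667 × 0.813) = 0.523630
regime bands: climb J<0.3579 | cruise [0.3579, 0.7159) | windmill J≥0.7159
J = 0.5236 → cruise

J = 0.5236, regime = cruise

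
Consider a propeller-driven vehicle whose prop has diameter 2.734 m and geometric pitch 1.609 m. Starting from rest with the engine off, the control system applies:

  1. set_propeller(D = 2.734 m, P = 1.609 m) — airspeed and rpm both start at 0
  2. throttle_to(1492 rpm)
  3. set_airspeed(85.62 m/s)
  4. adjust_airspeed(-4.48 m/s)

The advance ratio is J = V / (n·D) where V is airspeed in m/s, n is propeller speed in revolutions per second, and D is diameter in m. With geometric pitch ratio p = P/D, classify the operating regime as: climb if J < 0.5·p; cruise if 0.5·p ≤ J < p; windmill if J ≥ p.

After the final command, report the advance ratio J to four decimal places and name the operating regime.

J = 1.1935, regime = windmill

set_propeller: D = 2.734 m, P = 1.609 m (p = P/D = 0.588515); state ← (V=0, rpm=0)
throttle_to(1492): rpm ← 1492
set_airspeed(85.62): V ← 85.62 m/s
adjust_airspeed(-4.48): V ← 85.62 -4.48 = 81.14 m/s
final state: V = 81.14 m/s, rpm = 1492 → n = rpm/60 = 24.866667 rev/s
J = V / (n·D) = 81.14 / (24.866667 × 2.734) = 1.193490
regime bands: climb J<0.2943 | cruise [0.2943, 0.5885) | windmill J≥0.5885
J = 1.1935 → windmill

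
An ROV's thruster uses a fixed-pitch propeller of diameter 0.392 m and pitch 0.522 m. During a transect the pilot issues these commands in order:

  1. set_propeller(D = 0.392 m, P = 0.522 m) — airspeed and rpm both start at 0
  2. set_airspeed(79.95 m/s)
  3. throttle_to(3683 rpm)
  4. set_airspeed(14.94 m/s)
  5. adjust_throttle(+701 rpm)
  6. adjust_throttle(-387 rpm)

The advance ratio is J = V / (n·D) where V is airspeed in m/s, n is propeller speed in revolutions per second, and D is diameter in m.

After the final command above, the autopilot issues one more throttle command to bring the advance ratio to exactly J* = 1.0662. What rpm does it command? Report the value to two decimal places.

set_propeller: D = 0.392 m, P = 0.522 m (p = P/D = 1.331633); state ← (V=0, rpm=0)
set_airspeed(79.95): V ← 79.95 m/s
throttle_to(3683): rpm ← 3683
set_airspeed(14.94): V ← 14.94 m/s
adjust_throttle(+701): rpm ← 3683 +701 = 4384
adjust_throttle(-387): rpm ← 4384 -387 = 3997
final state: V = 14.94 m/s, rpm = 3997 → n = rpm/60 = 66.616667 rev/s
target J* = 1.0662; solve J* = V/(n·D) for n: n = V/(J*·D) = 14.94/(1.0662 × 0.392) = 35.745868 rev/s
rpm = 60·n = 2144.752105

rpm = 2144.75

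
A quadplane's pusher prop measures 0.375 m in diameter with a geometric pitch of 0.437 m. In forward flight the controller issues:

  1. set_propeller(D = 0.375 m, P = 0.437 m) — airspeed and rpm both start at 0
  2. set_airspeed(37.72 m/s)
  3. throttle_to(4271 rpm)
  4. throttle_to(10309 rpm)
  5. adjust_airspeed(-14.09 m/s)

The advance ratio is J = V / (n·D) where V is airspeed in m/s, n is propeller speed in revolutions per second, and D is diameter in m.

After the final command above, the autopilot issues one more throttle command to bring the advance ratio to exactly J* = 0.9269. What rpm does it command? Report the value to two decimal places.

set_propeller: D = 0.375 m, P = 0.437 m (p = P/D = 1.165333); state ← (V=0, rpm=0)
set_airspeed(37.72): V ← 37.72 m/s
throttle_to(4271): rpm ← 4271
throttle_to(10309): rpm ← 10309
adjust_airspeed(-14.09): V ← 37.72 -14.09 = 23.63 m/s
final state: V = 23.63 m/s, rpm = 10309 → n = rpm/60 = 171.816667 rev/s
target J* = 0.9269; solve J* = V/(n·D) for n: n = V/(J*·D) = 23.63/(0.9269 × 0.375) = 67.982882 rev/s
rpm = 60·n = 4078.972920

rpm = 4078.97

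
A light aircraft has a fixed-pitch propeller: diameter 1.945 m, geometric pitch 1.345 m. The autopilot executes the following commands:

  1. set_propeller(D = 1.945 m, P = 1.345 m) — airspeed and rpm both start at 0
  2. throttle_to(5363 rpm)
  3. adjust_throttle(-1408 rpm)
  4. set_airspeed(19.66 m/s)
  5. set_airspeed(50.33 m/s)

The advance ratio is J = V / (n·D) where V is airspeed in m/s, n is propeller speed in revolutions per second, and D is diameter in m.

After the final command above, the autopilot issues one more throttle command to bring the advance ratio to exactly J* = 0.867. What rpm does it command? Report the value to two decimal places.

rpm = 1790.77

set_propeller: D = 1.945 m, P = 1.345 m (p = P/D = 0.691517); state ← (V=0, rpm=0)
throttle_to(5363): rpm ← 5363
adjust_throttle(-1408): rpm ← 5363 -1408 = 3955
set_airspeed(19.66): V ← 19.66 m/s
set_airspeed(50.33): V ← 50.33 m/s
final state: V = 50.33 m/s, rpm = 3955 → n = rpm/60 = 65.916667 rev/s
target J* = 0.867; solve J* = V/(n·D) for n: n = V/(J*·D) = 50.33/(0.867 × 1.945) = 29.846144 rev/s
rpm = 60·n = 1790.768629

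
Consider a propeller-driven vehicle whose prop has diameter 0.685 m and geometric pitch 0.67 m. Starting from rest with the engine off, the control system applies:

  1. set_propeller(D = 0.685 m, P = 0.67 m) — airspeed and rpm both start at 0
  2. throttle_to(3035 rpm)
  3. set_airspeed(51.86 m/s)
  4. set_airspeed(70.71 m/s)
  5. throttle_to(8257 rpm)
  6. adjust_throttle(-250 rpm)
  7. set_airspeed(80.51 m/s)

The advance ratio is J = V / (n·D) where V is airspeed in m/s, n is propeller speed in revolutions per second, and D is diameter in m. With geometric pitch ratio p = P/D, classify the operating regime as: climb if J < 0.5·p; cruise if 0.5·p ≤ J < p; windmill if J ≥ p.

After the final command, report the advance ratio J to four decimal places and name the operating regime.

set_propeller: D = 0.685 m, P = 0.67 m (p = P/D = 0.978102); state ← (V=0, rpm=0)
throttle_to(3035): rpm ← 3035
set_airspeed(51.86): V ← 51.86 m/s
set_airspeed(70.71): V ← 70.71 m/s
throttle_to(8257): rpm ← 8257
adjust_throttle(-250): rpm ← 8257 -250 = 8007
set_airspeed(80.51): V ← 80.51 m/s
final state: V = 80.51 m/s, rpm = 8007 → n = rpm/60 = 133.450000 rev/s
J = V / (n·D) = 80.51 / (133.450000 × 0.685) = 0.880726
regime bands: climb J<0.4891 | cruise [0.4891, 0.9781) | windmill J≥0.9781
J = 0.8807 → cruise

J = 0.8807, regime = cruise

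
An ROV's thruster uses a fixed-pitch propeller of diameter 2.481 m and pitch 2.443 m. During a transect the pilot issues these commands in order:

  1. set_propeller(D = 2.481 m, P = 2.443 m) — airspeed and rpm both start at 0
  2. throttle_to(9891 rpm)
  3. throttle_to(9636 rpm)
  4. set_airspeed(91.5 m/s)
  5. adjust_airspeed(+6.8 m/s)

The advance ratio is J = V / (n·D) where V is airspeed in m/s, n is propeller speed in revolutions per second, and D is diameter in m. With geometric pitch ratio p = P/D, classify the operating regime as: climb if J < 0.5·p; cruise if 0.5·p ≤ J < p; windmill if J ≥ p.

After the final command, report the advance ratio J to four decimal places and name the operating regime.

J = 0.2467, regime = climb

set_propeller: D = 2.481 m, P = 2.443 m (p = P/D = 0.984684); state ← (V=0, rpm=0)
throttle_to(9891): rpm ← 9891
throttle_to(9636): rpm ← 9636
set_airspeed(91.5): V ← 91.5 m/s
adjust_airspeed(+6.8): V ← 91.5 +6.8 = 98.3 m/s
final state: V = 98.3 m/s, rpm = 9636 → n = rpm/60 = 160.600000 rev/s
J = V / (n·D) = 98.3 / (160.600000 × 2.481) = 0.246707
regime bands: climb J<0.4923 | cruise [0.4923, 0.9847) | windmill J≥0.9847
J = 0.2467 → climb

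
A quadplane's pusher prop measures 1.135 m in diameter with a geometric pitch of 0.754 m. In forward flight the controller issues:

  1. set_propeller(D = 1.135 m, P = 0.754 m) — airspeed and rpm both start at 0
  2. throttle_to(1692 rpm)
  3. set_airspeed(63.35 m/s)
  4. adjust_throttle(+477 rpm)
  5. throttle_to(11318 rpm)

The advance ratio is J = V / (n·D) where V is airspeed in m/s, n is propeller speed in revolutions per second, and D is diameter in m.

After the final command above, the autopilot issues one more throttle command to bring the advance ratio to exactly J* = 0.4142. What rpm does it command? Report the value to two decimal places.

set_propeller: D = 1.135 m, P = 0.754 m (p = P/D = 0.664317); state ← (V=0, rpm=0)
throttle_to(1692): rpm ← 1692
set_airspeed(63.35): V ← 63.35 m/s
adjust_throttle(+477): rpm ← 1692 +477 = 2169
throttle_to(11318): rpm ← 11318
final state: V = 63.35 m/s, rpm = 11318 → n = rpm/60 = 188.633333 rev/s
target J* = 0.4142; solve J* = V/(n·D) for n: n = V/(J*·D) = 63.35/(0.4142 × 1.135) = 134.753689 rev/s
rpm = 60·n = 8085.221339

rpm = 8085.22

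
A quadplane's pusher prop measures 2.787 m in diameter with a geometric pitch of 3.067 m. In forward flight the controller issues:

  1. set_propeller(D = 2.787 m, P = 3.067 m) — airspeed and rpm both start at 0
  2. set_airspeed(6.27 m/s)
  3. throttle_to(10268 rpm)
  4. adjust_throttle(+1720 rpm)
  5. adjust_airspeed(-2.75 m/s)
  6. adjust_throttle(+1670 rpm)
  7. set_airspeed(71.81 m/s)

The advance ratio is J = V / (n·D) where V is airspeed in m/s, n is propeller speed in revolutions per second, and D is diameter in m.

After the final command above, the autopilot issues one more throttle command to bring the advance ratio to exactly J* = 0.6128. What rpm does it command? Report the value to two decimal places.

rpm = 2522.79

set_propeller: D = 2.787 m, P = 3.067 m (p = P/D = 1.100466); state ← (V=0, rpm=0)
set_airspeed(6.27): V ← 6.27 m/s
throttle_to(10268): rpm ← 10268
adjust_throttle(+1720): rpm ← 10268 +1720 = 11988
adjust_airspeed(-2.75): V ← 6.27 -2.75 = 3.52 m/s
adjust_throttle(+1670): rpm ← 11988 +1670 = 13658
set_airspeed(71.81): V ← 71.81 m/s
final state: V = 71.81 m/s, rpm = 13658 → n = rpm/60 = 227.633333 rev/s
target J* = 0.6128; solve J* = V/(n·D) for n: n = V/(J*·D) = 71.81/(0.6128 × 2.787) = 42.046437 rev/s
rpm = 60·n = 2522.786230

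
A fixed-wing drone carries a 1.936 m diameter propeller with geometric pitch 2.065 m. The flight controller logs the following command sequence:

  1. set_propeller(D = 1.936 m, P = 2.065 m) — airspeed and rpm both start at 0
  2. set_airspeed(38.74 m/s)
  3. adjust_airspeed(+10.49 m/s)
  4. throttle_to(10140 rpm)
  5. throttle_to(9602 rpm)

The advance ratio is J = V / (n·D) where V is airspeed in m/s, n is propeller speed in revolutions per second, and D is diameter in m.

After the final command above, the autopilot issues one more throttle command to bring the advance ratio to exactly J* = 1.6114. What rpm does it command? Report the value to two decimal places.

set_propeller: D = 1.936 m, P = 2.065 m (p = P/D = 1.066632); state ← (V=0, rpm=0)
set_airspeed(38.74): V ← 38.74 m/s
adjust_airspeed(+10.49): V ← 38.74 +10.49 = 49.23 m/s
throttle_to(10140): rpm ← 10140
throttle_to(9602): rpm ← 9602
final state: V = 49.23 m/s, rpm = 9602 → n = rpm/60 = 160.033333 rev/s
target J* = 1.6114; solve J* = V/(n·D) for n: n = V/(J*·D) = 49.23/(1.6114 × 1.936) = 15.780513 rev/s
rpm = 60·n = 946.830793

rpm = 946.83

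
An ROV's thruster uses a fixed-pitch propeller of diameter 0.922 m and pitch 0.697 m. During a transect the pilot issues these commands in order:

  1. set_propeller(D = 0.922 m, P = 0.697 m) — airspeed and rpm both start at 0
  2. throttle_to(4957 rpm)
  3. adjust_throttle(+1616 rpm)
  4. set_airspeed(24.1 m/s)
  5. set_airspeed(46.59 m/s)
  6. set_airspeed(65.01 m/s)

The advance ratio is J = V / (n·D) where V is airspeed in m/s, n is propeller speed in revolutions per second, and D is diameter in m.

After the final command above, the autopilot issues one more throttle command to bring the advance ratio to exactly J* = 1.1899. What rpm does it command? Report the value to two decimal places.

set_propeller: D = 0.922 m, P = 0.697 m (p = P/D = 0.755965); state ← (V=0, rpm=0)
throttle_to(4957): rpm ← 4957
adjust_throttle(+1616): rpm ← 4957 +1616 = 6573
set_airspeed(24.1): V ← 24.1 m/s
set_airspeed(46.59): V ← 46.59 m/s
set_airspeed(65.01): V ← 65.01 m/s
final state: V = 65.01 m/s, rpm = 6573 → n = rpm/60 = 109.550000 rev/s
target J* = 1.1899; solve J* = V/(n·D) for n: n = V/(J*·D) = 65.01/(1.1899 × 0.922) = 59.256880 rev/s
rpm = 60·n = 3555.412794

rpm = 3555.41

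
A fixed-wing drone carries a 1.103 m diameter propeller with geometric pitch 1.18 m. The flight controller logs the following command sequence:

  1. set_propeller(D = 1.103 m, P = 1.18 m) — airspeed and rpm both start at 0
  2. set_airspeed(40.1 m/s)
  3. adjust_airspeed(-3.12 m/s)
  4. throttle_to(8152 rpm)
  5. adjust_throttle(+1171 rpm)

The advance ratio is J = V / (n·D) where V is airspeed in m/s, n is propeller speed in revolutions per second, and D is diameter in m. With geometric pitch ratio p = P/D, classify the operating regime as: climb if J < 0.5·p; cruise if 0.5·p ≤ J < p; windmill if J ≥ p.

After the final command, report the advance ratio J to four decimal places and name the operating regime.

J = 0.2158, regime = climb

set_propeller: D = 1.103 m, P = 1.18 m (p = P/D = 1.069810); state ← (V=0, rpm=0)
set_airspeed(40.1): V ← 40.1 m/s
adjust_airspeed(-3.12): V ← 40.1 -3.12 = 36.98 m/s
throttle_to(8152): rpm ← 8152
adjust_throttle(+1171): rpm ← 8152 +1171 = 9323
final state: V = 36.98 m/s, rpm = 9323 → n = rpm/60 = 155.383333 rev/s
J = V / (n·D) = 36.98 / (155.383333 × 1.103) = 0.215768
regime bands: climb J<0.5349 | cruise [0.5349, 1.0698) | windmill J≥1.0698
J = 0.2158 → climb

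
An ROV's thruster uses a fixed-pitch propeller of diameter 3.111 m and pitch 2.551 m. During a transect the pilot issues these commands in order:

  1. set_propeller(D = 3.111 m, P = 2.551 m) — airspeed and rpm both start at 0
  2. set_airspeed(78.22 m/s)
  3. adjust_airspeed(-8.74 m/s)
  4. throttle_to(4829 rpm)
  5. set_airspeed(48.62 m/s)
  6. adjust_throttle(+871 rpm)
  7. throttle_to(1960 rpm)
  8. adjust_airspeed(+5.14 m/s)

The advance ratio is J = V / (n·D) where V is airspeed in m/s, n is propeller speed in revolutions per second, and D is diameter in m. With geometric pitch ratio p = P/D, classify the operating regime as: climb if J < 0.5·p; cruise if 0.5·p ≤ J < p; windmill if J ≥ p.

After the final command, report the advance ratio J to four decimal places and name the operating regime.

J = 0.5290, regime = cruise

set_propeller: D = 3.111 m, P = 2.551 m (p = P/D = 0.819994); state ← (V=0, rpm=0)
set_airspeed(78.22): V ← 78.22 m/s
adjust_airspeed(-8.74): V ← 78.22 -8.74 = 69.48 m/s
throttle_to(4829): rpm ← 4829
set_airspeed(48.62): V ← 48.62 m/s
adjust_throttle(+871): rpm ← 4829 +871 = 5700
throttle_to(1960): rpm ← 1960
adjust_airspeed(+5.14): V ← 48.62 +5.14 = 53.76 m/s
final state: V = 53.76 m/s, rpm = 1960 → n = rpm/60 = 32.666667 rev/s
J = V / (n·D) = 53.76 / (32.666667 × 3.111) = 0.528998
regime bands: climb J<0.4100 | cruise [0.4100, 0.8200) | windmill J≥0.8200
J = 0.5290 → cruise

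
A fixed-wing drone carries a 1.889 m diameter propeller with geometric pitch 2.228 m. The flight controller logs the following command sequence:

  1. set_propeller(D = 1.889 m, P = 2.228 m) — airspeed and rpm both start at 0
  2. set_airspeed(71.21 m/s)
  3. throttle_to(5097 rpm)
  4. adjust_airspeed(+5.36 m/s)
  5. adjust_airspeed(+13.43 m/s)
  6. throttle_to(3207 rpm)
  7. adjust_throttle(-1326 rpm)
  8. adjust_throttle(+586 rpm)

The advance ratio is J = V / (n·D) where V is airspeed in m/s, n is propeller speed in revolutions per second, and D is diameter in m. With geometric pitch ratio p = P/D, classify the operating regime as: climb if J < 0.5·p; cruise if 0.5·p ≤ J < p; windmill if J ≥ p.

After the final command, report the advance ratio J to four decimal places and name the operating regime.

J = 1.1588, regime = cruise

set_propeller: D = 1.889 m, P = 2.228 m (p = P/D = 1.179460); state ← (V=0, rpm=0)
set_airspeed(71.21): V ← 71.21 m/s
throttle_to(5097): rpm ← 5097
adjust_airspeed(+5.36): V ← 71.21 +5.36 = 76.57 m/s
adjust_airspeed(+13.43): V ← 76.57 +13.43 = 90 m/s
throttle_to(3207): rpm ← 3207
adjust_throttle(-1326): rpm ← 3207 -1326 = 1881
adjust_throttle(+586): rpm ← 1881 +586 = 2467
final state: V = 90 m/s, rpm = 2467 → n = rpm/60 = 41.116667 rev/s
J = V / (n·D) = 90 / (41.116667 × 1.889) = 1.158758
regime bands: climb J<0.5897 | cruise [0.5897, 1.1795) | windmill J≥1.1795
J = 1.1588 → cruise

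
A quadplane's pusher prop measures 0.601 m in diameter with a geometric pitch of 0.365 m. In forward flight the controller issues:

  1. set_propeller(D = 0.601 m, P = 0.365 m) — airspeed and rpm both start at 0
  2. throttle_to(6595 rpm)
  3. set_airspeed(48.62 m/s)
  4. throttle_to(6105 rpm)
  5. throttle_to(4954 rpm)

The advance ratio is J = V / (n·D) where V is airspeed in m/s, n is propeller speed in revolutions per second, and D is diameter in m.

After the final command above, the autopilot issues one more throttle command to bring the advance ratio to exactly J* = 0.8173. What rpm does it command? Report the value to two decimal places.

rpm = 5938.96

set_propeller: D = 0.601 m, P = 0.365 m (p = P/D = 0.607321); state ← (V=0, rpm=0)
throttle_to(6595): rpm ← 6595
set_airspeed(48.62): V ← 48.62 m/s
throttle_to(6105): rpm ← 6105
throttle_to(4954): rpm ← 4954
final state: V = 48.62 m/s, rpm = 4954 → n = rpm/60 = 82.566667 rev/s
target J* = 0.8173; solve J* = V/(n·D) for n: n = V/(J*·D) = 48.62/(0.8173 × 0.601) = 98.982629 rev/s
rpm = 60·n = 5938.957726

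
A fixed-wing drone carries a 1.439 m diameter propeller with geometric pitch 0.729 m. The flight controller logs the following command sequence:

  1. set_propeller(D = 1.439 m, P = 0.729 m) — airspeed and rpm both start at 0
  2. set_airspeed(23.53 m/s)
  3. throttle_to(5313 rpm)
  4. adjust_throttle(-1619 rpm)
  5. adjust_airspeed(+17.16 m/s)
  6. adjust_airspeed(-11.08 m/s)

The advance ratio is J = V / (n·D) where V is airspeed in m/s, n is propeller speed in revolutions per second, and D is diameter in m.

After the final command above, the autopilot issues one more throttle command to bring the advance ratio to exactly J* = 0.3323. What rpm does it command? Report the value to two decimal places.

set_propeller: D = 1.439 m, P = 0.729 m (p = P/D = 0.506602); state ← (V=0, rpm=0)
set_airspeed(23.53): V ← 23.53 m/s
throttle_to(5313): rpm ← 5313
adjust_throttle(-1619): rpm ← 5313 -1619 = 3694
adjust_airspeed(+17.16): V ← 23.53 +17.16 = 40.69 m/s
adjust_airspeed(-11.08): V ← 40.69 -11.08 = 29.61 m/s
final state: V = 29.61 m/s, rpm = 3694 → n = rpm/60 = 61.566667 rev/s
target J* = 0.3323; solve J* = V/(n·D) for n: n = V/(J*·D) = 29.61/(0.3323 × 1.439) = 61.922328 rev/s
rpm = 60·n = 3715.339652

rpm = 3715.34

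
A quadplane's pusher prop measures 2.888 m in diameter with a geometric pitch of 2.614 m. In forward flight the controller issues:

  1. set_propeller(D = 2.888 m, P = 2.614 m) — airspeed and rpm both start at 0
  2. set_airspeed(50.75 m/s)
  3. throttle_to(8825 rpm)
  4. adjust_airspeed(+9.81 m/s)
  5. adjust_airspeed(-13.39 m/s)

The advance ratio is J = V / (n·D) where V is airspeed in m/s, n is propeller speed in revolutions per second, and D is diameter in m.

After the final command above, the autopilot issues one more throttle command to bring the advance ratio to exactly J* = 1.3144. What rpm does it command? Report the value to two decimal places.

set_propeller: D = 2.888 m, P = 2.614 m (p = P/D = 0.905125); state ← (V=0, rpm=0)
set_airspeed(50.75): V ← 50.75 m/s
throttle_to(8825): rpm ← 8825
adjust_airspeed(+9.81): V ← 50.75 +9.81 = 60.56 m/s
adjust_airspeed(-13.39): V ← 60.56 -13.39 = 47.17 m/s
final state: V = 47.17 m/s, rpm = 8825 → n = rpm/60 = 147.083333 rev/s
target J* = 1.3144; solve J* = V/(n·D) for n: n = V/(J*·D) = 47.17/(1.3144 × 2.888) = 12.426280 rev/s
rpm = 60·n = 745.576803

rpm = 745.58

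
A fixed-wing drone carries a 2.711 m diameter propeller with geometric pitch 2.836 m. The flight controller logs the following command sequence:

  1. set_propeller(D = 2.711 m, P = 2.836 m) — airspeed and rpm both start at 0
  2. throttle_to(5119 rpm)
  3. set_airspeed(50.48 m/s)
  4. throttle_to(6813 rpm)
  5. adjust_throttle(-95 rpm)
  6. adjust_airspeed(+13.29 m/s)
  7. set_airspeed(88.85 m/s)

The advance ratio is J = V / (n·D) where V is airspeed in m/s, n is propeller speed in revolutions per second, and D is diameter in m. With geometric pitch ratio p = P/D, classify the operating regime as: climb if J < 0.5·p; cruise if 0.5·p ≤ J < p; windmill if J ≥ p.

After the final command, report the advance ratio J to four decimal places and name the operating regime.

J = 0.2927, regime = climb

set_propeller: D = 2.711 m, P = 2.836 m (p = P/D = 1.046108); state ← (V=0, rpm=0)
throttle_to(5119): rpm ← 5119
set_airspeed(50.48): V ← 50.48 m/s
throttle_to(6813): rpm ← 6813
adjust_throttle(-95): rpm ← 6813 -95 = 6718
adjust_airspeed(+13.29): V ← 50.48 +13.29 = 63.77 m/s
set_airspeed(88.85): V ← 88.85 m/s
final state: V = 88.85 m/s, rpm = 6718 → n = rpm/60 = 111.966667 rev/s
J = V / (n·D) = 88.85 / (111.966667 × 2.711) = 0.292711
regime bands: climb J<0.5231 | cruise [0.5231, 1.0461) | windmill J≥1.0461
J = 0.2927 → climb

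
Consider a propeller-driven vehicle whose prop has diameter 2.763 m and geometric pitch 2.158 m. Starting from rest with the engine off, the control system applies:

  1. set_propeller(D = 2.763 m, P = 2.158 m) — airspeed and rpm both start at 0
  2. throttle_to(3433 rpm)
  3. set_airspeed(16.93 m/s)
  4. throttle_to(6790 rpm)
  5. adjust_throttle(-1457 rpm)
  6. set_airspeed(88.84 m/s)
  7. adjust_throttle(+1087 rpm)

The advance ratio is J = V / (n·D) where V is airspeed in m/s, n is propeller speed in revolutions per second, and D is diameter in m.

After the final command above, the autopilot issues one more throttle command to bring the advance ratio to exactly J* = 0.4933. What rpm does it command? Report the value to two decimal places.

rpm = 3910.82

set_propeller: D = 2.763 m, P = 2.158 m (p = P/D = 0.781035); state ← (V=0, rpm=0)
throttle_to(3433): rpm ← 3433
set_airspeed(16.93): V ← 16.93 m/s
throttle_to(6790): rpm ← 6790
adjust_throttle(-1457): rpm ← 6790 -1457 = 5333
set_airspeed(88.84): V ← 88.84 m/s
adjust_throttle(+1087): rpm ← 5333 +1087 = 6420
final state: V = 88.84 m/s, rpm = 6420 → n = rpm/60 = 107.000000 rev/s
target J* = 0.4933; solve J* = V/(n·D) for n: n = V/(J*·D) = 88.84/(0.4933 × 2.763) = 65.180329 rev/s
rpm = 60·n = 3910.819751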